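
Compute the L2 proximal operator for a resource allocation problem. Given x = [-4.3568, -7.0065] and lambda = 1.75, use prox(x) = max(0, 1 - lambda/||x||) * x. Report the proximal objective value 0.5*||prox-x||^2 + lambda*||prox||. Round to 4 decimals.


Step 1: Compute ||x||.
||x|| = 8.2506
Step 2: Compute scaling factor.
scale = max(0, 1 - 1.75/8.2506) = 0.7879
Step 3: prox(x) = [-3.4327, -5.5204]
||prox(x)|| = 6.5006
Step 4: Proximal objective.
0.5*||prox-x||^2 = 1.5313
lambda*||prox|| = 11.3761
Total = 12.9073


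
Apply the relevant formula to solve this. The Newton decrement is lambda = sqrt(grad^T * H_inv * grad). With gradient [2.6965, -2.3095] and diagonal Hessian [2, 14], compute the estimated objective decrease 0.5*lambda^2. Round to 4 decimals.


Step 1: H is diagonal, so H^(-1) * g = [1.3483, -0.165].
Step 2: g^T H^(-1) g = sum_i g_i^2 / H_ii
  = (2.6965)^2/2 + (-2.3095)^2/14
  = 3.6356 + 0.381 = 4.0165
Step 3: Objective decrease = 0.5 * g^T H^(-1) g = 2.0083


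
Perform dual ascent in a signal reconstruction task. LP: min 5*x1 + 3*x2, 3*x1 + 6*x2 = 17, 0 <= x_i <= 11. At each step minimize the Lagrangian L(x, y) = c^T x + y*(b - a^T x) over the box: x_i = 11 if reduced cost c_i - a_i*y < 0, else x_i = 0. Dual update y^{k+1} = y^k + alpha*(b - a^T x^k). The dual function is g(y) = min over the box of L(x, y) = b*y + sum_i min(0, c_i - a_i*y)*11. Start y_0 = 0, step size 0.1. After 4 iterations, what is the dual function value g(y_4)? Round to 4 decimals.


Dual ascent for LP: min 5*x1 + 3*x2, 3*x1 + 6*x2 = 17, 0 <= x_i <= 11
Step 1: y^k = 0.0, reduced costs: (5.0, 3.0)
  x^k = (0.0, 0.0), subgradient = b - a^T x = 17.0
  y^{k+1} = 0.0 + 0.1*17.0 = 1.7
Step 2: y^k = 1.7, reduced costs: (-0.1, -7.2)
  x^k = (11.0, 11.0), subgradient = b - a^T x = -82.0
  y^{k+1} = 1.7 + 0.1*-82.0 = -6.5
Step 3: y^k = -6.5, reduced costs: (24.5, 42.0)
  x^k = (0.0, 0.0), subgradient = b - a^T x = 17.0
  y^{k+1} = -6.5 + 0.1*17.0 = -4.8
Step 4: y^k = -4.8, reduced costs: (19.4, 31.8)
  x^k = (0.0, 0.0), subgradient = b - a^T x = 17.0
  y^{k+1} = -4.8 + 0.1*17.0 = -3.1
Dual objective at y_4 = -3.1: reduced costs (14.3, 21.6), box minimizer x = (0.0, 0.0)
g(y_4) = b*y + (c1 - a1*y)*x1 + (c2 - a2*y)*x2 = 17*(-3.1) + 14.3*0.0 + 21.6*0.0 = -52.7 + 0.0 + 0.0 = -52.7


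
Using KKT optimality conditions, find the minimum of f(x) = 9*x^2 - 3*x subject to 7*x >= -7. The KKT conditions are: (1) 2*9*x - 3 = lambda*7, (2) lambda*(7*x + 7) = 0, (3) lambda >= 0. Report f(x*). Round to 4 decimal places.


Step 1: Try lambda = 0 (constraint inactive).
Stationarity: 2*9*x - 3 = 0
x* = 3/(2*9) = 1/6 = 0.1667 (rounded; the exact value 1/6 is used below)
Check constraint: 7*0.1667 = 1.1669 >= -7 -- satisfied.
Step 2: Compute optimal value.
f(x*) = 9*(1/6)^2 - 3*(1/6) = -0.25


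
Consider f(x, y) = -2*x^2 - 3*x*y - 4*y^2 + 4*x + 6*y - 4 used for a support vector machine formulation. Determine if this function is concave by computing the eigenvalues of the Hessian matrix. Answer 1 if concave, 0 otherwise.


The Hessian of f(x,y) = -2*x^2 - 3*x*y - 4*y^2 + 4*x + 6*y - 4 is:
H = [[-4, -3], [-3, -8]]
Trace = -4 - 8 = -12
Determinant = -4*-8 - (-3)^2 = 23
Discriminant = (-12)^2 - 4*23 = 52.0
Eigenvalues: lambda_1 = -9.6056, lambda_2 = -2.3944
The function is concave.

1


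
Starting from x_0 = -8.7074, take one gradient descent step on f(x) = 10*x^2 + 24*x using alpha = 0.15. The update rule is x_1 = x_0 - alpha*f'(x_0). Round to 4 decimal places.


We compute the gradient at x_0 and apply the update.
f'(x) = 20*x + 24
f'(-8.7074) = 20*-8.7074 + 24 = -150.148
x_1 = -8.7074 - 0.15*-150.148 = 13.8148


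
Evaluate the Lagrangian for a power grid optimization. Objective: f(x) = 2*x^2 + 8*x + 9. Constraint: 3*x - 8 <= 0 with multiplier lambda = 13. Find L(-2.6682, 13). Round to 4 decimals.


Step 1: Evaluate f(x).
f(-2.6682) = 2*(-2.6682)^2 + 8*(-2.6682) + 9 = 1.893
Step 2: Evaluate g(x).
g(-2.6682) = 3*-2.6682 - 8 = -16.0046
Step 3: Compute Lagrangian.
L = 1.893 + 13*-16.0046 = -206.1668


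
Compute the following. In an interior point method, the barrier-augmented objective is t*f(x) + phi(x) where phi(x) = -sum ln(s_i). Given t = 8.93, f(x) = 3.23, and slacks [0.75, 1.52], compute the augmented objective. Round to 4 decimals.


Step 1: Compute log-barrier.
ln values: [-0.2877, 0.4187]
phi = -(-0.2877 + 0.4187) = -0.131
Step 2: Compute augmented objective.
t*f(x) = 8.93*3.23 = 28.8439
Total = 28.8439 - 0.131 = 28.7129


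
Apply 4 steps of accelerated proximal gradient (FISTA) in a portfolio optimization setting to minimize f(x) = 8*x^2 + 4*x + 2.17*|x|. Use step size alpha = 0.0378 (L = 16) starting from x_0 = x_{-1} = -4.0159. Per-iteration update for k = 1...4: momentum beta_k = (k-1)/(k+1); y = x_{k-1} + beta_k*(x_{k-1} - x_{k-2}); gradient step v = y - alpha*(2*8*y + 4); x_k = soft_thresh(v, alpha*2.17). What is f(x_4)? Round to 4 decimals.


FISTA on f(x) = 8*x^2 + 4*x + 2.17*|x|
L = 16, alpha = 0.0378
Iteration 1: beta = 0.0, y = -4.0159 + 0.0*(-4.0159 + 4.0159) = -4.0159
  grad(y) = -60.2544, v = y - alpha*grad = -1.7383
  prox(v) = soft_thresh(-1.7383, 0.082) = -1.6563
Iteration 2: beta = 0.3333, y = -1.6563 + 0.3333*(-1.6563 + 4.0159) = -0.8697
  grad(y) = -9.9154, v = y - alpha*grad = -0.4949
  prox(v) = soft_thresh(-0.4949, 0.082) = -0.4129
Iteration 3: beta = 0.5, y = -0.4129 + 0.5*(-0.4129 + 1.6563) = 0.2088
  grad(y) = 7.3409, v = y - alpha*grad = -0.0687
  prox(v) = soft_thresh(-0.0687, 0.082) = 0.0
Iteration 4: beta = 0.6, y = 0.0 + 0.6*(0.0 + 0.4129) = 0.2477
  grad(y) = 7.9637, v = y - alpha*grad = -0.0533
  prox(v) = soft_thresh(-0.0533, 0.082) = 0.0
f(x_4) = 8*0.0^2 + 4*0.0 + 2.17*|0.0| = 0.0


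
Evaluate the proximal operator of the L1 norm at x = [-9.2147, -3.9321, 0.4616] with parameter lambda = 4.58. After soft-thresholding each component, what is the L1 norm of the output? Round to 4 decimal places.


Soft-thresholding with lambda = 4.58:
prox(-9.2147) = sign(-9.2147)*max(|-9.2147| - 4.58, 0) = -4.6347
prox(-3.9321) = sign(-3.9321)*max(|-3.9321| - 4.58, 0) = 0.0
prox(0.4616) = sign(0.4616)*max(|0.4616| - 4.58, 0) = 0.0
prox(x) = [-4.6347, 0.0, 0.0]
||prox(x)||_1 = 4.6347 + 0.0 + 0.0 = 4.6347


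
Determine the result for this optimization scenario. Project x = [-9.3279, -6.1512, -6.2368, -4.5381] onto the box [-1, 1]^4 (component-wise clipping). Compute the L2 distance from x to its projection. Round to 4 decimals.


Project each component onto [-1, 1].
clip(-9.3279) = -1.0, clip(-6.1512) = -1.0, clip(-6.2368) = -1.0, clip(-4.5381) = -1.0
Projection = [-1.0, -1.0, -1.0, -1.0]
Squared diffs: [69.3539, 26.5349, 27.4241, 12.5182]
Distance = sqrt(135.8311) = 11.6547


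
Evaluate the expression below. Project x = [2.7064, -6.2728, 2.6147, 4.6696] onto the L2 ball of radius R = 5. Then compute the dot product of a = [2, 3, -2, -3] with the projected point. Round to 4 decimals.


Step 1: Compute ||x|| (intermediates to 6 decimals).
||x|| = sqrt(2.7064^2 + (-6.2728)^2 + 2.6147^2 + 4.6696^2) = 8.678389
Step 2: Project.
Since ||x|| > R, scale = R/||x|| = 5/8.678389 = 0.576144, proj(x) = scale * x
proj(x) = [1.559276, -3.614036, 1.506444, 2.690362]
Step 3: Dot product.
a^T * proj(x) = 2*1.559276 + 3*(-3.614036) - 2*1.506444 - 3*2.690362 = -18.8075


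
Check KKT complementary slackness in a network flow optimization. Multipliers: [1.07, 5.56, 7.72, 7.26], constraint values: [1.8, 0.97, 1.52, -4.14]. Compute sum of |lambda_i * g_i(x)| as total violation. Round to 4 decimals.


KKT complementary slackness check:
lambda_1 * g_1 = 1.07 * 1.8 = 1.926
lambda_2 * g_2 = 5.56 * 0.97 = 5.3932
lambda_3 * g_3 = 7.72 * 1.52 = 11.7344
lambda_4 * g_4 = 7.26 * -4.14 = -30.0564
Total violation = 1.926 + 5.3932 + 11.7344 + 30.0564 = 49.11


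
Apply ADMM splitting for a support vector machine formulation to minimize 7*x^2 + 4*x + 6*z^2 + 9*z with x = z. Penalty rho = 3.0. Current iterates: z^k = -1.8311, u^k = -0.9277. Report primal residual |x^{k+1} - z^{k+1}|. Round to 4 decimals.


ADMM iteration with rho = 3.0, z^k = -1.8311, u^k = -0.9277
Step 1: x-update.
Minimize 7*x^2 + 4*x + (3.0/2)*(x + 1.8311 - 0.9277)^2
FOC: (2*7 + 3.0)*x = -4 + 3.0*(-1.8311 + 0.9277)
x^{k+1} = -0.3947
Step 2: z-update.
Minimize 6*z^2 + 9*z + (3.0/2)*(-0.3947 - z - 0.9277)^2
FOC: (2*6 + 3.0)*z = -9 + 3.0*(-0.3947 - 0.9277)
z^{k+1} = -0.8645
Step 3: u-update.
u^{k+1} = -0.9277 - 0.3947 + 0.8645 = -0.4579
Step 4: Primal residual = |-0.3947 + 0.8645| = 0.4698


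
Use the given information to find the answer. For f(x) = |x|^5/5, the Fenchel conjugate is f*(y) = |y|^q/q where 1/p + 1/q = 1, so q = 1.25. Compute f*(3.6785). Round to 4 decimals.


The conjugate exponent q satisfies 1/p + 1/q = 1.
p = 5, so q = 5/(5 - 1) = 1.25
|y|^q = 3.6785^1.25 = 5.0943
f*(3.6785) = 5.0943 / 1.25 = 4.0755


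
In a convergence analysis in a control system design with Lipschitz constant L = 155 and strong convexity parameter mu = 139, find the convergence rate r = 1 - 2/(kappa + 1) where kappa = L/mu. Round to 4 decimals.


Step 1: Compute the condition number.
kappa = L/mu = 155/139 = 1.1151
Step 2: Compute the convergence rate.
r = 1 - 2/(kappa + 1) = 1 - 2*mu/(L + mu) = (L - mu)/(L + mu) = 16/294 = 0.0544


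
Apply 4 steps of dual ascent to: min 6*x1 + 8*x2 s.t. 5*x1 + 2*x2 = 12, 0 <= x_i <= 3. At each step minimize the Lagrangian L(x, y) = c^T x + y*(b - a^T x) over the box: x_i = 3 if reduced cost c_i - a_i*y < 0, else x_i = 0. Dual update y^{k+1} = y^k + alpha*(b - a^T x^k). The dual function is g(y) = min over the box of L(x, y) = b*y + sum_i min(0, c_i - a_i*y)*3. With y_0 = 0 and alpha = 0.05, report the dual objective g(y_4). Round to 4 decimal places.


Dual ascent for LP: min 6*x1 + 8*x2, 5*x1 + 2*x2 = 12, 0 <= x_i <= 3
Step 1: y^k = 0.0, reduced costs: (6.0, 8.0)
  x^k = (0.0, 0.0), subgradient = b - a^T x = 12.0
  y^{k+1} = 0.0 + 0.05*12.0 = 0.6
Step 2: y^k = 0.6, reduced costs: (3.0, 6.8)
  x^k = (0.0, 0.0), subgradient = b - a^T x = 12.0
  y^{k+1} = 0.6 + 0.05*12.0 = 1.2
Step 3: y^k = 1.2, reduced costs: (0.0, 5.6)
  x^k = (0.0, 0.0), subgradient = b - a^T x = 12.0
  y^{k+1} = 1.2 + 0.05*12.0 = 1.8
Step 4: y^k = 1.8, reduced costs: (-3.0, 4.4)
  x^k = (3.0, 0.0), subgradient = b - a^T x = -3.0
  y^{k+1} = 1.8 + 0.05*-3.0 = 1.65
Dual objective at y_4 = 1.65: reduced costs (-2.25, 4.7), box minimizer x = (3.0, 0.0)
g(y_4) = b*y + (c1 - a1*y)*x1 + (c2 - a2*y)*x2 = 12*1.65 + (-2.25)*3.0 + 4.7*0.0 = 19.8 - 6.75 + 0.0 = 13.05


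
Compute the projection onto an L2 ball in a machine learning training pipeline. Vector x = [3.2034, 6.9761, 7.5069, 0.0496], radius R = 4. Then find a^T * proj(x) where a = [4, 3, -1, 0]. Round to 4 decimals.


Step 1: Compute ||x|| (intermediates to 6 decimals).
||x|| = sqrt(3.2034^2 + 6.9761^2 + 7.5069^2 + 0.0496^2) = 10.737027
Step 2: Project.
Since ||x|| > R, scale = R/||x|| = 4/10.737027 = 0.372543, proj(x) = scale * x
proj(x) = [1.193404, 2.598897, 2.796643, 0.018478]
Step 3: Dot product.
a^T * proj(x) = 4*1.193404 + 3*2.598897 - 1*2.796643 + 0*0.018478 = 9.7737


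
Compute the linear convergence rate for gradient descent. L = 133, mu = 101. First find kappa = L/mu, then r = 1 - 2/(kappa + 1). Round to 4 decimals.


Step 1: Compute the condition number.
kappa = L/mu = 133/101 = 1.3168
Step 2: Compute the convergence rate.
r = 1 - 2/(kappa + 1) = 1 - 2*mu/(L + mu) = (L - mu)/(L + mu) = 32/234 = 0.1368


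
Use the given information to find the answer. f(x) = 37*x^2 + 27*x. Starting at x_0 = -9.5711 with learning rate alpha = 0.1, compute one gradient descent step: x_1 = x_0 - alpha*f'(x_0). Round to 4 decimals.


We compute the gradient at x_0 and apply the update.
f'(x) = 74*x + 27
f'(-9.5711) = 74*-9.5711 + 27 = -681.2614
x_1 = -9.5711 - 0.1*-681.2614 = 58.555


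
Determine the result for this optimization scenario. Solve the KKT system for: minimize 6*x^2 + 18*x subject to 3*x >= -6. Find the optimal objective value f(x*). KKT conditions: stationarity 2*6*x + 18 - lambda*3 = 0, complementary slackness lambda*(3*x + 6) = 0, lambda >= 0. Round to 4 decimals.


Step 1: Try lambda = 0 (constraint inactive).
Stationarity: 2*6*x + 18 = 0
x* = -18/(2*6) = -1.5
Check constraint: 3*-1.5 = -4.5 >= -6 -- satisfied.
Step 2: Compute optimal value.
f(x*) = 6*(-1.5)^2 + 18*(-1.5) = -13.5


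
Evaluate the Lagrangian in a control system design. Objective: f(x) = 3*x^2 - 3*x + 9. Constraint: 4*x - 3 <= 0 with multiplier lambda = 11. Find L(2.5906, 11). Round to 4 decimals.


Step 1: Evaluate f(x).
f(2.5906) = 3*2.5906^2 - 3*2.5906 + 9 = 21.3618
Step 2: Evaluate g(x).
g(2.5906) = 4*2.5906 - 3 = 7.3624
Step 3: Compute Lagrangian.
L = 21.3618 + 11*7.3624 = 102.3482


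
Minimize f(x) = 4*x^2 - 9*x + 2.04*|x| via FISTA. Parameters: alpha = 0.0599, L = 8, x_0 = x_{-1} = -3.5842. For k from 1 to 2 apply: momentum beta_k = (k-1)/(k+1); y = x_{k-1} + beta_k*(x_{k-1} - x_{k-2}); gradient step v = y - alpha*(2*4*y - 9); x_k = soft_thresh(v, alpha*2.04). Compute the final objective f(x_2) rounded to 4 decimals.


FISTA on f(x) = 4*x^2 - 9*x + 2.04*|x|
L = 8, alpha = 0.0599
Iteration 1: beta = 0.0, y = -3.5842 + 0.0*(-3.5842 + 3.5842) = -3.5842
  grad(y) = -37.6736, v = y - alpha*grad = -1.3276
  prox(v) = soft_thresh(-1.3276, 0.1222) = -1.2054
Iteration 2: beta = 0.3333, y = -1.2054 + 0.3333*(-1.2054 + 3.5842) = -0.4124
  grad(y) = -12.2993, v = y - alpha*grad = 0.3243
  prox(v) = soft_thresh(0.3243, 0.1222) = 0.2021
f(x_2) = 4*0.2021^2 - 9*0.2021 + 2.04*|0.2021| = -1.2434


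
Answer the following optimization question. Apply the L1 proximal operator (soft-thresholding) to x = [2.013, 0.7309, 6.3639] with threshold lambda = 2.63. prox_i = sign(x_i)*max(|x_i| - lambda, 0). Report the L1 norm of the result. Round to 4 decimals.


Soft-thresholding with lambda = 2.63:
prox(2.013) = sign(2.013)*max(|2.013| - 2.63, 0) = 0.0
prox(0.7309) = sign(0.7309)*max(|0.7309| - 2.63, 0) = 0.0
prox(6.3639) = sign(6.3639)*max(|6.3639| - 2.63, 0) = 3.7339
prox(x) = [0.0, 0.0, 3.7339]
||prox(x)||_1 = 0.0 + 0.0 + 3.7339 = 3.7339


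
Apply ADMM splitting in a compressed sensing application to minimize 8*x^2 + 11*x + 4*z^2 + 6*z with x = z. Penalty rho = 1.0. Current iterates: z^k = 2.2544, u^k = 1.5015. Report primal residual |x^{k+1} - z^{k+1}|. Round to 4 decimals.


ADMM iteration with rho = 1.0, z^k = 2.2544, u^k = 1.5015
Step 1: x-update.
Minimize 8*x^2 + 11*x + (1.0/2)*(x - 2.2544 + 1.5015)^2
FOC: (2*8 + 1.0)*x = -11 + 1.0*(2.2544 - 1.5015)
x^{k+1} = -0.6028
Step 2: z-update.
Minimize 4*z^2 + 6*z + (1.0/2)*(-0.6028 - z + 1.5015)^2
FOC: (2*4 + 1.0)*z = -6 + 1.0*(-0.6028 + 1.5015)
z^{k+1} = -0.5668
Step 3: u-update.
u^{k+1} = 1.5015 - 0.6028 + 0.5668 = 1.4655
Step 4: Primal residual = |-0.6028 + 0.5668| = 0.036


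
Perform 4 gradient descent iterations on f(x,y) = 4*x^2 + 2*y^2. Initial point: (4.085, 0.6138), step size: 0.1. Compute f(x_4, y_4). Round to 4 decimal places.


Gradient descent on f(x,y) = 4*x^2 + 2*y^2.
Starting point: (4.085, 0.6138), alpha = 0.1
Step 1: grad_x = 2*4*4.085 = 32.68, grad_y = 2*2*0.6138 = 2.4552
  x_1 = 4.085 - 0.1*32.68 = 0.817
  y_1 = 0.6138 - 0.1*2.4552 = 0.3683
Step 2: grad_x = 2*4*0.817 = 6.536, grad_y = 2*2*0.3683 = 1.4731
  x_2 = 0.817 - 0.1*6.536 = 0.1634
  y_2 = 0.3683 - 0.1*1.4731 = 0.221
Step 3: grad_x = 2*4*0.1634 = 1.3072, grad_y = 2*2*0.221 = 0.8839
  x_3 = 0.1634 - 0.1*1.3072 = 0.0327
  y_3 = 0.221 - 0.1*0.8839 = 0.1326
Step 4: grad_x = 2*4*0.0327 = 0.2614, grad_y = 2*2*0.1326 = 0.5303
  x_4 = 0.0327 - 0.1*0.2614 = 0.0065
  y_4 = 0.1326 - 0.1*0.5303 = 0.0795
f(0.0065, 0.0795) = 4*0.0065^2 + 2*0.0795^2 = 0.0128


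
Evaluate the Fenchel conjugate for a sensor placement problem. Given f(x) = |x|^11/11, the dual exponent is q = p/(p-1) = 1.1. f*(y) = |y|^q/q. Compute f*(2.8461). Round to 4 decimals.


The conjugate exponent q satisfies 1/p + 1/q = 1.
p = 11, so q = 11/(11 - 1) = 1.1
|y|^q = 2.8461^1.1 = 3.1599
f*(2.8461) = 3.1599 / 1.1 = 2.8726


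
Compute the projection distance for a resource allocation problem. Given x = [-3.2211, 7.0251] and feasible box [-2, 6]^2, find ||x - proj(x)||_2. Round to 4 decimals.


Project each component onto [-2, 6].
clip(-3.2211) = -2.0, clip(7.0251) = 6.0
Projection = [-2.0, 6.0]
Squared diffs: [1.4911, 1.0508]
Distance = sqrt(2.5419) = 1.5943


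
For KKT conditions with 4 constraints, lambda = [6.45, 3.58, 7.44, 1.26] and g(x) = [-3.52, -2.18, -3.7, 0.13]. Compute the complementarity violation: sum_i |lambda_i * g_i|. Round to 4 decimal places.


KKT complementary slackness check:
lambda_1 * g_1 = 6.45 * -3.52 = -22.704
lambda_2 * g_2 = 3.58 * -2.18 = -7.8044
lambda_3 * g_3 = 7.44 * -3.7 = -27.528
lambda_4 * g_4 = 1.26 * 0.13 = 0.1638
Total violation = 22.704 + 7.8044 + 27.528 + 0.1638 = 58.2002


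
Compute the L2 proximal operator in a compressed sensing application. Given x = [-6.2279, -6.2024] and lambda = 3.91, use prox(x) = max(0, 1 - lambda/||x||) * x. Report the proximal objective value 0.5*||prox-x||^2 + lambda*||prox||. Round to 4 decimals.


Step 1: Compute ||x||.
||x|| = 8.7896
Step 2: Compute scaling factor.
scale = max(0, 1 - 3.91/8.7896) = 0.5552
Step 3: prox(x) = [-3.4574, -3.4433]
||prox(x)|| = 4.8796
Step 4: Proximal objective.
0.5*||prox-x||^2 = 7.6441
lambda*||prox|| = 19.0792
Total = 26.7232


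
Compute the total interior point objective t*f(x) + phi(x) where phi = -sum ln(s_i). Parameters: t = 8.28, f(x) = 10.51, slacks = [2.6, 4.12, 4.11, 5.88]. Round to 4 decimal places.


Step 1: Compute log-barrier.
ln values: [0.9555, 1.4159, 1.4134, 1.7716]
phi = -(0.9555 + 1.4159 + 1.4134 + 1.7716) = -5.5563
Step 2: Compute augmented objective.
t*f(x) = 8.28*10.51 = 87.0228
Total = 87.0228 - 5.5563 = 81.4665


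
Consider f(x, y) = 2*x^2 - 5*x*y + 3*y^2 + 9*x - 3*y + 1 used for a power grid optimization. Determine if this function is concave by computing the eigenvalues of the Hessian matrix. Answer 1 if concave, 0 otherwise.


The Hessian of f(x,y) = 2*x^2 - 5*x*y + 3*y^2 + 9*x - 3*y + 1 is:
H = [[4, -5], [-5, 6]]
Trace = 4 + 6 = 10
Determinant = 4*6 - (-5)^2 = -1
Discriminant = (10)^2 - 4*-1 = 104.0
Eigenvalues: lambda_1 = -0.099, lambda_2 = 10.099
The function is not concave.

0


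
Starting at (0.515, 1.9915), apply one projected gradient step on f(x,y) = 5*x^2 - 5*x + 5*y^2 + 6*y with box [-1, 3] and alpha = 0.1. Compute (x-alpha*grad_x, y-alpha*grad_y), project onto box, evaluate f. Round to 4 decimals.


Step 1: Compute gradient at (0.515, 1.9915).
grad_x = 2*5*0.515 - 5 = 0.15
grad_y = 2*5*1.9915 + 6 = 25.915
Step 2: Gradient step.
x_raw = 0.515 - 0.1*0.15 = 0.5
y_raw = 1.9915 - 0.1*25.915 = -0.6
Step 3: Project onto [-1, 3].
x_proj = clip(0.5) = 0.5
y_proj = clip(-0.6) = -0.6
Step 4: Evaluate f.
f(0.5, -0.6) = -3.05


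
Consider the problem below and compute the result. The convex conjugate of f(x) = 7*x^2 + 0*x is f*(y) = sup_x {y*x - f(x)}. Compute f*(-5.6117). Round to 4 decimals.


f*(y) = sup_x {y*x - a*x^2 - b*x} = sup_x {(y-b)*x - a*x^2}
FOC: (y - b) - 2a*x = 0 => x* = (y - b)/(2a)
x* = (-5.6117 - 0)/(2*7) = -0.4008
f*(-5.6117) = (y-b)^2/(4a) = (-5.6117 - 0)^2/(4*7)
= 31.4912/28 = 1.1247


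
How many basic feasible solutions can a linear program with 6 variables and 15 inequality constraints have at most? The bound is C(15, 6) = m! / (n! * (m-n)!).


Each vertex corresponds to some choice of n active constraints out of m, so the number of vertices is at most C(m, n) = m! / (n!(m-n)!).
m = 15, n = 6
Numerator: 15 * 14 * 13 * 12 * 11 * 10
Denominator: 6! = 720
C(15, 6) = 5005


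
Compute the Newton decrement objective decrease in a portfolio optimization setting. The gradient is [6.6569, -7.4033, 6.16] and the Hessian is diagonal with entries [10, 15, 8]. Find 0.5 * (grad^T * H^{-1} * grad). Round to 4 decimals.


Step 1: H is diagonal, so H^(-1) * g = [0.6657, -0.4936, 0.77].
Step 2: g^T H^(-1) g = sum_i g_i^2 / H_ii
  = (6.6569)^2/10 + (-7.4033)^2/15 + (6.16)^2/8
  = 4.4314 + 3.6539 + 4.7432 = 12.8286
Step 3: Objective decrease = 0.5 * g^T H^(-1) g = 6.4143


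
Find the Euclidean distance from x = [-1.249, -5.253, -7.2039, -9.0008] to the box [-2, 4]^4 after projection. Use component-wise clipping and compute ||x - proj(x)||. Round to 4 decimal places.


Project each component onto [-2, 4].
clip(-1.249) = -1.249, clip(-5.253) = -2.0, clip(-7.2039) = -2.0, clip(-9.0008) = -2.0
Projection = [-1.249, -2.0, -2.0, -2.0]
Squared diffs: [0.0, 10.582, 27.0806, 49.0112]
Distance = sqrt(86.6738) = 9.3099


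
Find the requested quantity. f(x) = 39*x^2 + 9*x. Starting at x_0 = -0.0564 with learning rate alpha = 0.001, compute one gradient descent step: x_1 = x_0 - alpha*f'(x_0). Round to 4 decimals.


We compute the gradient at x_0 and apply the update.
f'(x) = 78*x + 9
f'(-0.0564) = 78*-0.0564 + 9 = 4.6008
x_1 = -0.0564 - 0.001*4.6008 = -0.061


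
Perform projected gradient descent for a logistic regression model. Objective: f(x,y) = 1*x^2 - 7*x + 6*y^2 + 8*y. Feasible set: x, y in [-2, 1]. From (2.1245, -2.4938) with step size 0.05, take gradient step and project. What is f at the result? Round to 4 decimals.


Step 1: Compute gradient at (2.1245, -2.4938).
grad_x = 2*1*2.1245 - 7 = -2.751
grad_y = 2*6*-2.4938 + 8 = -21.9256
Step 2: Gradient step.
x_raw = 2.1245 - 0.05*-2.751 = 2.2621
y_raw = -2.4938 - 0.05*-21.9256 = -1.3975
Step 3: Project onto [-2, 1].
x_proj = clip(2.2621) = 1.0
y_proj = clip(-1.3975) = -1.3975
Step 4: Evaluate f.
f(1.0, -1.3975) = -5.4618


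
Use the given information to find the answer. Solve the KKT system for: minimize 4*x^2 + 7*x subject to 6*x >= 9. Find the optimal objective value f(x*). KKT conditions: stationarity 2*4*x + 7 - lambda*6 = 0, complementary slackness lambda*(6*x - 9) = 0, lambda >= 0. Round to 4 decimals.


Step 1: Try lambda = 0 (constraint inactive).
x_unc = -7/(2*4) = -0.875
Check: 6*-0.875 = -5.25 < 9 -- violated!
Step 2: Constraint must be active: 6*x = 9
x* = 9/6 = 1.5
lambda = (2*4*1.5 + 7)/6 = 3.1667
Step 3: Compute optimal value.
f(x*) = 4*1.5^2 + 7*1.5 = 19.5


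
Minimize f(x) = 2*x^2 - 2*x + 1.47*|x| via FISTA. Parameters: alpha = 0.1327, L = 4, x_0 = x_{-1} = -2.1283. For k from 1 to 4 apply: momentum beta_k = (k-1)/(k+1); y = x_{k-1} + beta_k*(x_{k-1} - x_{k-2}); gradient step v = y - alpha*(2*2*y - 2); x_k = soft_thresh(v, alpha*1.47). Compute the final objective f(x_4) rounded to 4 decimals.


FISTA on f(x) = 2*x^2 - 2*x + 1.47*|x|
L = 4, alpha = 0.1327
Iteration 1: beta = 0.0, y = -2.1283 + 0.0*(-2.1283 + 2.1283) = -2.1283
  grad(y) = -10.5132, v = y - alpha*grad = -0.7332
  prox(v) = soft_thresh(-0.7332, 0.1951) = -0.5381
Iteration 2: beta = 0.3333, y = -0.5381 + 0.3333*(-0.5381 + 2.1283) = -0.0081
  grad(y) = -2.0323, v = y - alpha*grad = 0.2616
  prox(v) = soft_thresh(0.2616, 0.1951) = 0.0665
Iteration 3: beta = 0.5, y = 0.0665 + 0.5*(0.0665 + 0.5381) = 0.3689
  grad(y) = -0.5245, v = y - alpha*grad = 0.4385
  prox(v) = soft_thresh(0.4385, 0.1951) = 0.2434
Iteration 4: beta = 0.6, y = 0.2434 + 0.6*(0.2434 - 0.0665) = 0.3495
  grad(y) = -0.6019, v = y - alpha*grad = 0.4294
  prox(v) = soft_thresh(0.4294, 0.1951) = 0.2343
f(x_4) = 2*0.2343^2 - 2*0.2343 + 1.47*|0.2343| = -0.0144


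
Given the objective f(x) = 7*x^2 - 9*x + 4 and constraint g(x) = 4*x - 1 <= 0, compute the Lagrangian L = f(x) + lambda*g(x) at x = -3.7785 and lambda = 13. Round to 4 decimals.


Step 1: Evaluate f(x).
f(-3.7785) = 7*(-3.7785)^2 - 9*(-3.7785) + 4 = 137.9459
Step 2: Evaluate g(x).
g(-3.7785) = 4*-3.7785 - 1 = -16.114
Step 3: Compute Lagrangian.
L = 137.9459 + 13*-16.114 = -71.5361


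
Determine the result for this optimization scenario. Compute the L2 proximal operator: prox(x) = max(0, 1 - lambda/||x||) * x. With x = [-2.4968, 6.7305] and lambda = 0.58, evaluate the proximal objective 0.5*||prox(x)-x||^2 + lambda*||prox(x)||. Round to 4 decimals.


Step 1: Compute ||x||.
||x|| = 7.1787
Step 2: Compute scaling factor.
scale = max(0, 1 - 0.58/7.1787) = 0.9192
Step 3: prox(x) = [-2.2951, 6.1867]
||prox(x)|| = 6.5987
Step 4: Proximal objective.
0.5*||prox-x||^2 = 0.1682
lambda*||prox|| = 3.8272
Total = 3.9954


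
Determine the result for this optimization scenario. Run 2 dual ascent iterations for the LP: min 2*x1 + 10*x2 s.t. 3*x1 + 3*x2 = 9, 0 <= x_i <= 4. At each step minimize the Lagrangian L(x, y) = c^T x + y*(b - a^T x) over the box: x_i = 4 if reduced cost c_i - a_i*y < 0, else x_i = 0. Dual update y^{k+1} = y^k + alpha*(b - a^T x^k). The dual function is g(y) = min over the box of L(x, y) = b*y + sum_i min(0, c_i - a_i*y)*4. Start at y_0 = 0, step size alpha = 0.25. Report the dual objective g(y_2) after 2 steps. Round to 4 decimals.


Dual ascent for LP: min 2*x1 + 10*x2, 3*x1 + 3*x2 = 9, 0 <= x_i <= 4
Step 1: y^k = 0.0, reduced costs: (2.0, 10.0)
  x^k = (0.0, 0.0), subgradient = b - a^T x = 9.0
  y^{k+1} = 0.0 + 0.25*9.0 = 2.25
Step 2: y^k = 2.25, reduced costs: (-4.75, 3.25)
  x^k = (4.0, 0.0), subgradient = b - a^T x = -3.0
  y^{k+1} = 2.25 + 0.25*-3.0 = 1.5
Dual objective at y_2 = 1.5: reduced costs (-2.5, 5.5), box minimizer x = (4.0, 0.0)
g(y_2) = b*y + (c1 - a1*y)*x1 + (c2 - a2*y)*x2 = 9*1.5 + (-2.5)*4.0 + 5.5*0.0 = 13.5 - 10.0 + 0.0 = 3.5


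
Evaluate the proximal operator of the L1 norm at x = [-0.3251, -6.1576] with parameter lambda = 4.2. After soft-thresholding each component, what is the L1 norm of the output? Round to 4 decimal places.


Soft-thresholding with lambda = 4.2:
prox(-0.3251) = sign(-0.3251)*max(|-0.3251| - 4.2, 0) = 0.0
prox(-6.1576) = sign(-6.1576)*max(|-6.1576| - 4.2, 0) = -1.9576
prox(x) = [0.0, -1.9576]
||prox(x)||_1 = 0.0 + 1.9576 = 1.9576


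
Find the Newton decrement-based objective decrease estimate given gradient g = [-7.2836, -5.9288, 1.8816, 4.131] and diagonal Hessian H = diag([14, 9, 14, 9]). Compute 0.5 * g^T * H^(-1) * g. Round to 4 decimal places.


Step 1: H is diagonal, so H^(-1) * g = [-0.5203, -0.6588, 0.1344, 0.459].
Step 2: g^T H^(-1) g = sum_i g_i^2 / H_ii
  = (-7.2836)^2/14 + (-5.9288)^2/9 + (1.8816)^2/14 + (4.131)^2/9
  = 3.7893 + 3.9056 + 0.2529 + 1.8961 = 9.844
Step 3: Objective decrease = 0.5 * g^T H^(-1) g = 4.922


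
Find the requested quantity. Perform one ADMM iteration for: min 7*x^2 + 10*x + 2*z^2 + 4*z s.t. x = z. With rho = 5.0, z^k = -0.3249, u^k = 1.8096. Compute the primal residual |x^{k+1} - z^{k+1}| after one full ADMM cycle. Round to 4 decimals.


ADMM iteration with rho = 5.0, z^k = -0.3249, u^k = 1.8096
Step 1: x-update.
Minimize 7*x^2 + 10*x + (5.0/2)*(x + 0.3249 + 1.8096)^2
FOC: (2*7 + 5.0)*x = -10 + 5.0*(-0.3249 - 1.8096)
x^{k+1} = -1.088
Step 2: z-update.
Minimize 2*z^2 + 4*z + (5.0/2)*(-1.088 - z + 1.8096)^2
FOC: (2*2 + 5.0)*z = -4 + 5.0*(-1.088 + 1.8096)
z^{k+1} = -0.0436
Step 3: u-update.
u^{k+1} = 1.8096 - 1.088 + 0.0436 = 0.7651
Step 4: Primal residual = |-1.088 + 0.0436| = 1.0445


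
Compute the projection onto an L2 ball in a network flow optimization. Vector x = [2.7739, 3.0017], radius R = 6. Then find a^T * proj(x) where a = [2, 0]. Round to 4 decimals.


Step 1: Compute ||x|| (intermediates to 6 decimals).
||x|| = sqrt(2.7739^2 + 3.0017^2) = 4.087141
Step 2: Project.
Since ||x|| <= R, proj = x (no scaling needed).
proj(x) = [2.7739, 3.0017]
Step 3: Dot product.
a^T * proj(x) = 2*2.7739 + 0*3.0017 = 5.5478


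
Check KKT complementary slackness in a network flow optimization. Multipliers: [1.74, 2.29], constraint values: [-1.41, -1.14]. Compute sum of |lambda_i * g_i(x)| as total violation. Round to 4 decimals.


KKT complementary slackness check:
lambda_1 * g_1 = 1.74 * -1.41 = -2.4534
lambda_2 * g_2 = 2.29 * -1.14 = -2.6106
Total violation = 2.4534 + 2.6106 = 5.064


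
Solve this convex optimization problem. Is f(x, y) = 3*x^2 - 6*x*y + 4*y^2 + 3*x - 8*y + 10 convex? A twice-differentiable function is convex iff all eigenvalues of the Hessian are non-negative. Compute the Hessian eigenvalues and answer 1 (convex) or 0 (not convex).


The Hessian of f(x,y) = 3*x^2 - 6*x*y + 4*y^2 + 3*x - 8*y + 10 is:
H = [[6, -6], [-6, 8]]
Trace = 6 + 8 = 14
Determinant = 6*8 - (-6)^2 = 12
Discriminant = (14)^2 - 4*12 = 148.0
Eigenvalues: lambda_1 = 0.9172, lambda_2 = 13.0828
The function is convex.

1


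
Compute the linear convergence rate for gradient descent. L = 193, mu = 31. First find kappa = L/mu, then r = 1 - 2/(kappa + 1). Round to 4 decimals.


Step 1: Compute the condition number.
kappa = L/mu = 193/31 = 6.2258
Step 2: Compute the convergence rate.
r = 1 - 2/(kappa + 1) = 1 - 2*mu/(L + mu) = (L - mu)/(L + mu) = 162/224 = 0.7232


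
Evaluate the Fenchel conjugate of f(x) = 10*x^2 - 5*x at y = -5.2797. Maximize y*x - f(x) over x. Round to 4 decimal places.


f*(y) = sup_x {y*x - a*x^2 - b*x} = sup_x {(y-b)*x - a*x^2}
FOC: (y - b) - 2a*x = 0 => x* = (y - b)/(2a)
x* = (-5.2797 + 5)/(2*10) = -0.014
f*(-5.2797) = (y-b)^2/(4a) = (-5.2797 + 5)^2/(4*10)
= 0.0782/40 = 0.002


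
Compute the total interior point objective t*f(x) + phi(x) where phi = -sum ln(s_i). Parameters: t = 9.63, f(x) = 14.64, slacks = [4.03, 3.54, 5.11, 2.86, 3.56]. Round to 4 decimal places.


Step 1: Compute log-barrier.
ln values: [1.3938, 1.2641, 1.6312, 1.0508, 1.2698]
phi = -(1.3938 + 1.2641 + 1.6312 + 1.0508 + 1.2698) = -6.6097
Step 2: Compute augmented objective.
t*f(x) = 9.63*14.64 = 140.9832
Total = 140.9832 - 6.6097 = 134.3735


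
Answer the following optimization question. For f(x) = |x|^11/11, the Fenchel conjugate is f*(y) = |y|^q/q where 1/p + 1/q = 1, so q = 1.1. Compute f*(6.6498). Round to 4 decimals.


The conjugate exponent q satisfies 1/p + 1/q = 1.
p = 11, so q = 11/(11 - 1) = 1.1
|y|^q = 6.6498^1.1 = 8.0369
f*(6.6498) = 8.0369 / 1.1 = 7.3063


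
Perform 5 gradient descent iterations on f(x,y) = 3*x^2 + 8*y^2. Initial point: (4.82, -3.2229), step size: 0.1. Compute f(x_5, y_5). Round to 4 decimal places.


Gradient descent on f(x,y) = 3*x^2 + 8*y^2.
Starting point: (4.82, -3.2229), alpha = 0.1
Step 1: grad_x = 2*3*4.82 = 28.92, grad_y = 2*8*-3.2229 = -51.5664
  x_1 = 4.82 - 0.1*28.92 = 1.928
  y_1 = -3.2229 - 0.1*-51.5664 = 1.9337
Step 2: grad_x = 2*3*1.928 = 11.568, grad_y = 2*8*1.9337 = 30.9398
  x_2 = 1.928 - 0.1*11.568 = 0.7712
  y_2 = 1.9337 - 0.1*30.9398 = -1.1602
Step 3: grad_x = 2*3*0.7712 = 4.6272, grad_y = 2*8*-1.1602 = -18.5639
  x_3 = 0.7712 - 0.1*4.6272 = 0.3085
  y_3 = -1.1602 - 0.1*-18.5639 = 0.6961
Step 4: grad_x = 2*3*0.3085 = 1.8509, grad_y = 2*8*0.6961 = 11.1383
  x_4 = 0.3085 - 0.1*1.8509 = 0.1234
  y_4 = 0.6961 - 0.1*11.1383 = -0.4177
Step 5: grad_x = 2*3*0.1234 = 0.7404, grad_y = 2*8*-0.4177 = -6.683
  x_5 = 0.1234 - 0.1*0.7404 = 0.0494
  y_5 = -0.4177 - 0.1*-6.683 = 0.2506
f(0.0494, 0.2506) = 3*0.0494^2 + 8*0.2506^2 = 0.5098


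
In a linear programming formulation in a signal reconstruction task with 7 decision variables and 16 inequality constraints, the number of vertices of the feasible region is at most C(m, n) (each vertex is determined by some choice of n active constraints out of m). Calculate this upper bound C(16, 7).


Each vertex corresponds to some choice of n active constraints out of m, so the number of vertices is at most C(m, n) = m! / (n!(m-n)!).
m = 16, n = 7
Numerator: 16 * 15 * 14 * 13 * 12 * 11 * 10
Denominator: 7! = 5040
C(16, 7) = 11440


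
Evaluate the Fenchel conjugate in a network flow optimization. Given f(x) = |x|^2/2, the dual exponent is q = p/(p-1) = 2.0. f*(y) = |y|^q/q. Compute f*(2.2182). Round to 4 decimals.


The conjugate exponent q satisfies 1/p + 1/q = 1.
p = 2, so q = 2/(2 - 1) = 2.0
|y|^q = 2.2182^2.0 = 4.9204
f*(2.2182) = 4.9204 / 2.0 = 2.4602


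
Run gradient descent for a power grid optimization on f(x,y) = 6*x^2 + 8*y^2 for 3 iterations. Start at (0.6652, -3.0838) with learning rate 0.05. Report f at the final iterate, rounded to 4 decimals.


Gradient descent on f(x,y) = 6*x^2 + 8*y^2.
Starting point: (0.6652, -3.0838), alpha = 0.05
Step 1: grad_x = 2*6*0.6652 = 7.9824, grad_y = 2*8*-3.0838 = -49.3408
  x_1 = 0.6652 - 0.05*7.9824 = 0.2661
  y_1 = -3.0838 - 0.05*-49.3408 = -0.6168
Step 2: grad_x = 2*6*0.2661 = 3.193, grad_y = 2*8*-0.6168 = -9.8682
  x_2 = 0.2661 - 0.05*3.193 = 0.1064
  y_2 = -0.6168 - 0.05*-9.8682 = -0.1234
Step 3: grad_x = 2*6*0.1064 = 1.2772, grad_y = 2*8*-0.1234 = -1.9736
  x_3 = 0.1064 - 0.05*1.2772 = 0.0426
  y_3 = -0.1234 - 0.05*-1.9736 = -0.0247
f(0.0426, -0.0247) = 6*0.0426^2 + 8*(-0.0247)^2 = 0.0157


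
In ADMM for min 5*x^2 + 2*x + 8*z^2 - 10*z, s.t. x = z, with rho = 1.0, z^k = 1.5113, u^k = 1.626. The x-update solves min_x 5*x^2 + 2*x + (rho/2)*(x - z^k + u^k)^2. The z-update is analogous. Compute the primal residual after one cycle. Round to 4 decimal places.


ADMM iteration with rho = 1.0, z^k = 1.5113, u^k = 1.626
Step 1: x-update.
Minimize 5*x^2 + 2*x + (1.0/2)*(x - 1.5113 + 1.626)^2
FOC: (2*5 + 1.0)*x = -2 + 1.0*(1.5113 - 1.626)
x^{k+1} = -0.1922
Step 2: z-update.
Minimize 8*z^2 - 10*z + (1.0/2)*(-0.1922 - z + 1.626)^2
FOC: (2*8 + 1.0)*z = 10 + 1.0*(-0.1922 + 1.626)
z^{k+1} = 0.6726
Step 3: u-update.
u^{k+1} = 1.626 - 0.1922 - 0.6726 = 0.7612
Step 4: Primal residual = |-0.1922 - 0.6726| = 0.8648


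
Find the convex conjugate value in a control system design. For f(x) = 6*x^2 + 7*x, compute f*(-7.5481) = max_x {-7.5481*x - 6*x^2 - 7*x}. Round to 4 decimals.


f*(y) = sup_x {y*x - a*x^2 - b*x} = sup_x {(y-b)*x - a*x^2}
FOC: (y - b) - 2a*x = 0 => x* = (y - b)/(2a)
x* = (-7.5481 - 7)/(2*6) = -1.2123
f*(-7.5481) = (y-b)^2/(4a) = (-7.5481 - 7)^2/(4*6)
= 211.6472/24 = 8.8186


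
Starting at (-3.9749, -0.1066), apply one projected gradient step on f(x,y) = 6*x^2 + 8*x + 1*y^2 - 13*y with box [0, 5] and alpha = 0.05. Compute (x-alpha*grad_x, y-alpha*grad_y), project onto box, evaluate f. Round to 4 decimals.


Step 1: Compute gradient at (-3.9749, -0.1066).
grad_x = 2*6*-3.9749 + 8 = -39.6988
grad_y = 2*1*-0.1066 - 13 = -13.2132
Step 2: Gradient step.
x_raw = -3.9749 - 0.05*-39.6988 = -1.99
y_raw = -0.1066 - 0.05*-13.2132 = 0.5541
Step 3: Project onto [0, 5].
x_proj = clip(-1.99) = 0.0
y_proj = clip(0.5541) = 0.5541
Step 4: Evaluate f.
f(0.0, 0.5541) = -6.8958


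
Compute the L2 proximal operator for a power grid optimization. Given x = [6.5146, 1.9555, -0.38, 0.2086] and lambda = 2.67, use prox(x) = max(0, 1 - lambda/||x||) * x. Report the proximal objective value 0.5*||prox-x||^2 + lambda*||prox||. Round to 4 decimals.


Step 1: Compute ||x||.
||x|| = 6.8156
Step 2: Compute scaling factor.
scale = max(0, 1 - 2.67/6.8156) = 0.6082
Step 3: prox(x) = [3.9625, 1.1894, -0.2311, 0.1269]
||prox(x)|| = 4.1456
Step 4: Proximal objective.
0.5*||prox-x||^2 = 3.5645
lambda*||prox|| = 11.0688
Total = 14.6331


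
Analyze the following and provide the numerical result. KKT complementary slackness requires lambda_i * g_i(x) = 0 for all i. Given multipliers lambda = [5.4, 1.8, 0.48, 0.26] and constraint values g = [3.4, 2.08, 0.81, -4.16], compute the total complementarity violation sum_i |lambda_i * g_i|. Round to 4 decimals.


KKT complementary slackness check:
lambda_1 * g_1 = 5.4 * 3.4 = 18.36
lambda_2 * g_2 = 1.8 * 2.08 = 3.744
lambda_3 * g_3 = 0.48 * 0.81 = 0.3888
lambda_4 * g_4 = 0.26 * -4.16 = -1.0816
Total violation = 18.36 + 3.744 + 0.3888 + 1.0816 = 23.5744


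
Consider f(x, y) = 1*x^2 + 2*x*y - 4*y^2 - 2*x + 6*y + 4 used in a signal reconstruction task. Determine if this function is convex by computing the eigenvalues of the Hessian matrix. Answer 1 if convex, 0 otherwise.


The Hessian of f(x,y) = 1*x^2 + 2*x*y - 4*y^2 - 2*x + 6*y + 4 is:
H = [[2, 2], [2, -8]]
Trace = 2 - 8 = -6
Determinant = 2*-8 - (2)^2 = -20
Discriminant = (-6)^2 - 4*-20 = 116.0
Eigenvalues: lambda_1 = -8.3852, lambda_2 = 2.3852
The function is not convex.

0


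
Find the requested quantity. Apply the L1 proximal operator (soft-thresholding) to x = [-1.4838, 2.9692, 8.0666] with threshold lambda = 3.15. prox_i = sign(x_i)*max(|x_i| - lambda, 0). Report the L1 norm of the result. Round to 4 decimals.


Soft-thresholding with lambda = 3.15:
prox(-1.4838) = sign(-1.4838)*max(|-1.4838| - 3.15, 0) = 0.0
prox(2.9692) = sign(2.9692)*max(|2.9692| - 3.15, 0) = 0.0
prox(8.0666) = sign(8.0666)*max(|8.0666| - 3.15, 0) = 4.9166
prox(x) = [0.0, 0.0, 4.9166]
||prox(x)||_1 = 0.0 + 0.0 + 4.9166 = 4.9166


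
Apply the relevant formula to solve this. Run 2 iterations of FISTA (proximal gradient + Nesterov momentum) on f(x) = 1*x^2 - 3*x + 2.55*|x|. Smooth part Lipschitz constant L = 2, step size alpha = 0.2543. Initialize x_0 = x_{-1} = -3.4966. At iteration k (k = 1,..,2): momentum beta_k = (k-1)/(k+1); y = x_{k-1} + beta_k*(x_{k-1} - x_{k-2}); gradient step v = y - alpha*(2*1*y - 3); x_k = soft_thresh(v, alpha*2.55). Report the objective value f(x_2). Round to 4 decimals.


FISTA on f(x) = 1*x^2 - 3*x + 2.55*|x|
L = 2, alpha = 0.2543
Iteration 1: beta = 0.0, y = -3.4966 + 0.0*(-3.4966 + 3.4966) = -3.4966
  grad(y) = -9.9932, v = y - alpha*grad = -0.9553
  prox(v) = soft_thresh(-0.9553, 0.6485) = -0.3069
Iteration 2: beta = 0.3333, y = -0.3069 + 0.3333*(-0.3069 + 3.4966) = 0.7564
  grad(y) = -1.4872, v = y - alpha*grad = 1.1346
  prox(v) = soft_thresh(1.1346, 0.6485) = 0.4861
f(x_2) = 1*0.4861^2 - 3*0.4861 + 2.55*|0.4861| = 0.0176


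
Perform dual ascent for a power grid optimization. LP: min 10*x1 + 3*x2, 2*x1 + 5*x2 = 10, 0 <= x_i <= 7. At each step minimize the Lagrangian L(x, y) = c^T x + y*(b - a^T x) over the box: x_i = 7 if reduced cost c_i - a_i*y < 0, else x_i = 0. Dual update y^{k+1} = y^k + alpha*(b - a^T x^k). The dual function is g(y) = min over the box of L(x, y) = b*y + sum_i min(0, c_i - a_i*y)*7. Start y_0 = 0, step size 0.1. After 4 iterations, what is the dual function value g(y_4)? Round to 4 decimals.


Dual ascent for LP: min 10*x1 + 3*x2, 2*x1 + 5*x2 = 10, 0 <= x_i <= 7
Step 1: y^k = 0.0, reduced costs: (10.0, 3.0)
  x^k = (0.0, 0.0), subgradient = b - a^T x = 10.0
  y^{k+1} = 0.0 + 0.1*10.0 = 1.0
Step 2: y^k = 1.0, reduced costs: (8.0, -2.0)
  x^k = (0.0, 7.0), subgradient = b - a^T x = -25.0
  y^{k+1} = 1.0 + 0.1*-25.0 = -1.5
Step 3: y^k = -1.5, reduced costs: (13.0, 10.5)
  x^k = (0.0, 0.0), subgradient = b - a^T x = 10.0
  y^{k+1} = -1.5 + 0.1*10.0 = -0.5
Step 4: y^k = -0.5, reduced costs: (11.0, 5.5)
  x^k = (0.0, 0.0), subgradient = b - a^T x = 10.0
  y^{k+1} = -0.5 + 0.1*10.0 = 0.5
Dual objective at y_4 = 0.5: reduced costs (9.0, 0.5), box minimizer x = (0.0, 0.0)
g(y_4) = b*y + (c1 - a1*y)*x1 + (c2 - a2*y)*x2 = 10*0.5 + 9.0*0.0 + 0.5*0.0 = 5.0 + 0.0 + 0.0 = 5.0


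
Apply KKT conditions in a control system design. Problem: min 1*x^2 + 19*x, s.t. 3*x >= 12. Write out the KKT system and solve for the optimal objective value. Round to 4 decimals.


Step 1: Try lambda = 0 (constraint inactive).
x_unc = -19/(2*1) = -9.5
Check: 3*-9.5 = -28.5 < 12 -- violated!
Step 2: Constraint must be active: 3*x = 12
x* = 12/3 = 4.0
lambda = (2*1*4.0 + 19)/3 = 9.0
Step 3: Compute optimal value.
f(x*) = 1*4.0^2 + 19*4.0 = 92.0


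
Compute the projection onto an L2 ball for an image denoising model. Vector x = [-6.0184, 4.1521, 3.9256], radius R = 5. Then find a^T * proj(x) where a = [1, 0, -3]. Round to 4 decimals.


Step 1: Compute ||x|| (intermediates to 6 decimals).
||x|| = sqrt((-6.0184)^2 + 4.1521^2 + 3.9256^2) = 8.29888
Step 2: Project.
Since ||x|| > R, scale = R/||x|| = 5/8.29888 = 0.602491, proj(x) = scale * x
proj(x) = [-3.626032, 2.501603, 2.365139]
Step 3: Dot product.
a^T * proj(x) = 1*(-3.626032) + 0*2.501603 - 3*2.365139 = -10.7214


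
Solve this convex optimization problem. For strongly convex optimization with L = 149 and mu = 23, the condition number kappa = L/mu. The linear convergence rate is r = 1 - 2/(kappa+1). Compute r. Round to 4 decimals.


Step 1: Compute the condition number.
kappa = L/mu = 149/23 = 6.4783
Step 2: Compute the convergence rate.
r = 1 - 2/(kappa + 1) = 1 - 2*mu/(L + mu) = (L - mu)/(L + mu) = 126/172 = 0.7326


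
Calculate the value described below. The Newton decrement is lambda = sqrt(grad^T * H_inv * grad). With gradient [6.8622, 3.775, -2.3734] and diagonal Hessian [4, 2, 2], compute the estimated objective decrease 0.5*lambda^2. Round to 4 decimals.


Step 1: H is diagonal, so H^(-1) * g = [1.7156, 1.8875, -1.1867].
Step 2: g^T H^(-1) g = sum_i g_i^2 / H_ii
  = (6.8622)^2/4 + (3.775)^2/2 + (-2.3734)^2/2
  = 11.7724 + 7.1253 + 2.8165 = 21.7143
Step 3: Objective decrease = 0.5 * g^T H^(-1) g = 10.8571
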